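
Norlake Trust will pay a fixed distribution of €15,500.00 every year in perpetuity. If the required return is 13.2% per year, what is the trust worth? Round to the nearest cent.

Level perpetuity: PV = C / r = €15,500.00 / 0.132 = €117,424.24

€117424.24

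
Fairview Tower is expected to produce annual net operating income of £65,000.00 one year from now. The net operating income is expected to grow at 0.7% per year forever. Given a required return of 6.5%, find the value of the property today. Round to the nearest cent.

Growing perpetuity: P = D₁ / (r − g) = £65,000.0000 / (0.065 − 0.007) = £1,120,689.66

£1120689.66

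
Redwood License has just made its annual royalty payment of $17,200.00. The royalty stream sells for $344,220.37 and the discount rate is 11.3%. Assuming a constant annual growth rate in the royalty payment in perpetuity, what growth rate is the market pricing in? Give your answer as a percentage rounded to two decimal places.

P = D₀(1+g)/(r−g) ⇒ P(r−g) = D₀(1+g) ⇒ g(P+D₀) = P·r − D₀
g = (P·r − D₀)/(P + D₀) = ($344,220.37×0.113 − $17,200.00) / ($344,220.37 + $17,200.00) = 0.060032

6.00%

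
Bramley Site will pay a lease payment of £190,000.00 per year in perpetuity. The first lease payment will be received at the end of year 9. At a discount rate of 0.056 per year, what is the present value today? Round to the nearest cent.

£2194088.94

Value at end of year 8: C / r = £190,000.00 / 0.056 = £3,392,857.1429
Discount to today: PV = £3,392,857.1429 / (1 + 0.056)^8 = £3,392,857.1429 / 1.546363 = £2,194,088.94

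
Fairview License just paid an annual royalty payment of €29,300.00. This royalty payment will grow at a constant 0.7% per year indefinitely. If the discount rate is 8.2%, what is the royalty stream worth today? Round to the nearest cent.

D₁ = D₀ × (1 + g) = €29,300.00 × 1.007 = €29,505.1000
Growing perpetuity: P = D₁ / (r − g) = €29,505.1000 / (0.082 − 0.007) = €393,401.33

€393401.33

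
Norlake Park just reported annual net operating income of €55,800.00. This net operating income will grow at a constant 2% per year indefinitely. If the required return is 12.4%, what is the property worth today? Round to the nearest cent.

€547269.23

D₁ = D₀ × (1 + g) = €55,800.00 × 1.02 = €56,916.0000
Growing perpetuity: P = D₁ / (r − g) = €56,916.0000 / (0.124 − 0.02) = €547,269.23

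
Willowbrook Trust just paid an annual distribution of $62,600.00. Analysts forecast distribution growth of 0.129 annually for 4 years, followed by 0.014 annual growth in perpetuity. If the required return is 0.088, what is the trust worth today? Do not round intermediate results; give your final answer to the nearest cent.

$1269478.28

D_1 = 70675.40000
D_2 = 79792.52660
D_3 = 90085.76253
D_4 = 101706.82590
Terminal value at year 4: TV = D_4×(1+g_2)/(r−g_2) = 103130.72146/0.074 = 1393658.39812
P_0 = D_1/(1+r)^1 + D_2/(1+r)^2 + D_3/(1+r)^3 + D_4/(1+r)^4 + TV/(1+r)^4
    = 64959.00735 + 67406.91112 + 69947.06127 + 72582.93398 + 994582.36561 = 1269478.27933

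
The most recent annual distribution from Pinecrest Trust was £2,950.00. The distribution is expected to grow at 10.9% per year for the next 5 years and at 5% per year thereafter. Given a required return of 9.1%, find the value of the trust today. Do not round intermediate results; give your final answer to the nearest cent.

D_1 = 3271.55000
D_2 = 3628.14895
D_3 = 4023.61719
D_4 = 4462.19146
D_5 = 4948.57033
Terminal value at year 5: TV = D_5×(1+g_2)/(r−g_2) = 5195.99884/0.041 = 126731.67913
P_0 = D_1/(1+r)^1 + D_2/(1+r)^2 + D_3/(1+r)^3 + D_4/(1+r)^4 + D_5/(1+r)^5 + TV/(1+r)^5
    = 2998.67094 + 3048.14489 + 3098.43509 + 3149.55501 + 3201.51834 + 81990.10378 = 97486.42806

£97486.43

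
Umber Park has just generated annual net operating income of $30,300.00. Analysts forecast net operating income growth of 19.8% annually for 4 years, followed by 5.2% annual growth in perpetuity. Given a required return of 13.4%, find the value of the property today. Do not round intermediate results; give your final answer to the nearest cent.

$623487.37

D_1 = 36299.40000
D_2 = 43486.68120
D_3 = 52097.04408
D_4 = 62412.25880
Terminal value at year 4: TV = D_4×(1+g_2)/(r−g_2) = 65657.69626/0.082 = 800703.61296
P_0 = D_1/(1+r)^1 + D_2/(1+r)^2 + D_3/(1+r)^3 + D_4/(1+r)^4 + TV/(1+r)^4
    = 32010.05291 + 33816.61674 + 35725.13832 + 37741.37188 + 484194.18557 = 623487.36542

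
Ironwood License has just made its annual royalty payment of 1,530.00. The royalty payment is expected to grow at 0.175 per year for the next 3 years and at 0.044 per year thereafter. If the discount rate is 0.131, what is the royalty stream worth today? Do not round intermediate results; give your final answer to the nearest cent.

25543.74

D_1 = 1797.75000
D_2 = 2112.35625
D_3 = 2482.01859
Terminal value at year 3: TV = D_3×(1+g_2)/(r−g_2) = 2591.22741/0.087 = 29784.22313
P_0 = D_1/(1+r)^1 + D_2/(1+r)^2 + D_3/(1+r)^3 + TV/(1+r)^3
    = 1589.52255 + 1651.36074 + 1715.60465 + 20587.25586 = 25543.74379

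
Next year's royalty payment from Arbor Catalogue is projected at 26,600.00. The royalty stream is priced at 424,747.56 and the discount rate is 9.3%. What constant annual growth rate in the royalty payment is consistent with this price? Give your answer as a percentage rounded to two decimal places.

P = D₁/(r−g) ⇒ g = r − D₁/P = 0.093 − 26,600.00/424,747.56 = 0.030375

3.04%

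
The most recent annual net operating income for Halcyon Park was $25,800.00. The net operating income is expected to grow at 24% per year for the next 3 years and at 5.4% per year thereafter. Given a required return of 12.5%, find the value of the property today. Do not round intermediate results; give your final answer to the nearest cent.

$607202.49

D_1 = 31992.00000
D_2 = 39670.08000
D_3 = 49190.89920
Terminal value at year 3: TV = D_3×(1+g_2)/(r−g_2) = 51847.20776/0.071 = 730242.36277
P_0 = D_1/(1+r)^1 + D_2/(1+r)^2 + D_3/(1+r)^3 + TV/(1+r)^3
    = 28437.33333 + 31344.26074 + 34548.34073 + 512872.55108 = 607202.48588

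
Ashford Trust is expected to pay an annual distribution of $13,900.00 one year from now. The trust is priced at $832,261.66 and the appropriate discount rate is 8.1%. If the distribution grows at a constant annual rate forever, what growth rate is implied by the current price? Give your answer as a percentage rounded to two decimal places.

6.43%

P = D₁/(r−g) ⇒ g = r − D₁/P = 0.081 − $13,900.00/$832,261.66 = 0.064299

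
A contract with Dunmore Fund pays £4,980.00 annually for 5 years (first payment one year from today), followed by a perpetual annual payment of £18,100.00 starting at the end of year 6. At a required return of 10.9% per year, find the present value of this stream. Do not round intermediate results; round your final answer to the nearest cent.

£117442.65

PV of 5-year annuity: £4,980.00 × [1 − (1+0.109)^−5] / 0.109 = 18451.96123
Perpetuity value at year 5: £18,100.00 / 0.109 = 166055.04587
PV of perpetuity: 166055.04587 / (1+0.109)^5 = 98990.68880
Total PV = 18451.96123 + 98990.68880 = 117442.65003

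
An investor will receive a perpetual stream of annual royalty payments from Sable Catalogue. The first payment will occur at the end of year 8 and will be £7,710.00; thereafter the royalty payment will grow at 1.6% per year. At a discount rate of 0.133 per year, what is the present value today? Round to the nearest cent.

Value at end of year 7: C₁ / (r − g) = £7,710.00 / (0.133 − 0.016) = £65,897.4359
Discount to today: PV = £65,897.4359 / (1 + 0.133)^7 = £65,897.4359 / 2.396676 = £27,495.34

£27495.34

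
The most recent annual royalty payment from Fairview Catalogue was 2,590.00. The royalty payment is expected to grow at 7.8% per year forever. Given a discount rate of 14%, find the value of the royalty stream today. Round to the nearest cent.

45032.58

D₁ = D₀ × (1 + g) = 2,590.00 × 1.078 = 2,792.0200
Growing perpetuity: P = D₁ / (r − g) = 2,792.0200 / (0.14 − 0.078) = 45,032.58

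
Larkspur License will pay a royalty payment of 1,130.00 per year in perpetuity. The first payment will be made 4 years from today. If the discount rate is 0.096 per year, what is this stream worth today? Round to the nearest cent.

8940.78

Value at end of year 3: C / r = 1,130.00 / 0.096 = 11,770.8333
Discount to today: PV = 11,770.8333 / (1 + 0.096)^3 = 11,770.8333 / 1.316533 = 8,940.78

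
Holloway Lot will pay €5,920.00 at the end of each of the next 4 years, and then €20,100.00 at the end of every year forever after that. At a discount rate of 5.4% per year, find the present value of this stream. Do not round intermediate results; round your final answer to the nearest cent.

PV of 4-year annuity: €5,920.00 × [1 − (1+0.054)^−4] / 0.054 = 20798.43485
Perpetuity value at year 4: €20,100.00 / 0.054 = 372222.22222
PV of perpetuity: 372222.22222 / (1+0.054)^4 = 301605.91470
Total PV = 20798.43485 + 301605.91470 = 322404.34955

€322404.35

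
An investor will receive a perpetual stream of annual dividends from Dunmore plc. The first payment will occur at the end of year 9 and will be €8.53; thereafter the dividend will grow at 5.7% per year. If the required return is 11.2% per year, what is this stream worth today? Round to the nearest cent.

€66.34

Value at end of year 8: C₁ / (r − g) = €8.53 / (0.112 − 0.057) = €155.0909
Discount to today: PV = €155.0909 / (1 + 0.112)^8 = €155.0909 / 2.337967 = €66.34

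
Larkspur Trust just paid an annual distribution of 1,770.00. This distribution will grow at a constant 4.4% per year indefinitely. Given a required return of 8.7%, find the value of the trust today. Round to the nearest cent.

D₁ = D₀ × (1 + g) = 1,770.00 × 1.044 = 1,847.8800
Growing perpetuity: P = D₁ / (r − g) = 1,847.8800 / (0.087 − 0.044) = 42,973.95

42973.95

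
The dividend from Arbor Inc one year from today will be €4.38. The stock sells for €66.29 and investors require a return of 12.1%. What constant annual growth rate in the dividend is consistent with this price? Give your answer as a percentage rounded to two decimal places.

5.49%

P = D₁/(r−g) ⇒ g = r − D₁/P = 0.121 − €4.38/€66.29 = 0.054927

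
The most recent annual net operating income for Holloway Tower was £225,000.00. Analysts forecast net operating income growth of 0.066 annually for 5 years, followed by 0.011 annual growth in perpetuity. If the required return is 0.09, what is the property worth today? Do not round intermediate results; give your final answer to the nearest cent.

£3628918.57

D_1 = 239850.00000
D_2 = 255680.10000
D_3 = 272554.98660
D_4 = 290543.61572
D_5 = 309719.49435
Terminal value at year 5: TV = D_5×(1+g_2)/(r−g_2) = 313126.40879/0.079 = 3963625.42773
P_0 = D_1/(1+r)^1 + D_2/(1+r)^2 + D_3/(1+r)^3 + D_4/(1+r)^4 + D_5/(1+r)^5 + TV/(1+r)^5
    = 220045.87156 + 215200.82485 + 210462.45806 + 205828.42229 + 201296.42033 + 2576084.56901 = 3628918.56609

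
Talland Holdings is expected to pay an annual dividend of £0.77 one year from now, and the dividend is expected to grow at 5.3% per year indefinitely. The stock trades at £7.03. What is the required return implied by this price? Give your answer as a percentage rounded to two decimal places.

P = D₁/(r − g) ⇒ r = D₁/P + g = £0.7700/£7.03 + 0.053 = 0.109531 + 0.053 = 0.162531

16.25%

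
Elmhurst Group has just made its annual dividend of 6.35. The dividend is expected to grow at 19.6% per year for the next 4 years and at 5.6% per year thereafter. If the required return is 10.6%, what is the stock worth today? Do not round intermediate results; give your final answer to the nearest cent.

214.39

D_1 = 7.59460
D_2 = 9.08314
D_3 = 10.86344
D_4 = 12.99267
Terminal value at year 4: TV = D_4×(1+g_2)/(r−g_2) = 13.72026/0.05 = 274.40521
P_0 = D_1/(1+r)^1 + D_2/(1+r)^2 + D_3/(1+r)^3 + D_4/(1+r)^4 + TV/(1+r)^4
    = 6.86673 + 7.42550 + 8.02975 + 8.68316 + 183.38840 = 214.39353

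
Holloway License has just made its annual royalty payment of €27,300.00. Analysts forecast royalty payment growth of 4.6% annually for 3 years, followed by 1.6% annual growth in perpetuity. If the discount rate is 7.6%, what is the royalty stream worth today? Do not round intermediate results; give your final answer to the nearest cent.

€502098.88

D_1 = 28555.80000
D_2 = 29869.36680
D_3 = 31243.35767
Terminal value at year 3: TV = D_3×(1+g_2)/(r−g_2) = 31743.25140/0.06 = 529054.18993
P_0 = D_1/(1+r)^1 + D_2/(1+r)^2 + D_3/(1+r)^3 + TV/(1+r)^3
    = 26538.84758 + 25798.91689 + 25079.61623 + 424681.50153 = 502098.88224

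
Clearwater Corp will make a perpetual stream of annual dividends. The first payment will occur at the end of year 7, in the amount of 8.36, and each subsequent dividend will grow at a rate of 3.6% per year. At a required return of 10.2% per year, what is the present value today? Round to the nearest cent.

70.72

Value at end of year 6: C₁ / (r − g) = 8.36 / (0.102 − 0.036) = 126.6667
Discount to today: PV = 126.6667 / (1 + 0.102)^6 = 126.6667 / 1.790975 = 70.72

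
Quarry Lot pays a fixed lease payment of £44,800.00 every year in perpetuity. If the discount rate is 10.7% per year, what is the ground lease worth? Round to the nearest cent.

£418691.59

Level perpetuity: PV = C / r = £44,800.00 / 0.107 = £418,691.59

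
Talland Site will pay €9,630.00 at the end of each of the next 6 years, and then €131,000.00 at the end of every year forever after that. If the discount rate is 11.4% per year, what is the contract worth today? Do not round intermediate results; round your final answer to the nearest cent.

€641525.19

PV of 6-year annuity: €9,630.00 × [1 − (1+0.114)^−6] / 0.114 = 40274.90331
Perpetuity value at year 6: €131,000.00 / 0.114 = 1149122.80702
PV of perpetuity: 1149122.80702 / (1+0.114)^6 = 601250.29061
Total PV = 40274.90331 + 601250.29061 = 641525.19391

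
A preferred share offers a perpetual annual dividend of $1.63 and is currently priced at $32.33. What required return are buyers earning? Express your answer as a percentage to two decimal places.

5.04%

P = C/r ⇒ r = C/P = $1.63/$32.33 = 0.050418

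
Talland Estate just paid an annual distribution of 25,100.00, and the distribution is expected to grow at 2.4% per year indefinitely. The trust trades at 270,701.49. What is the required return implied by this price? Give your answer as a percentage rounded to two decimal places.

11.89%

D₁ = 25,100.00 × 1.024 = 25,702.4000
P = D₁/(r − g) ⇒ r = D₁/P + g = 25,702.4000/270,701.49 + 0.024 = 0.094947 + 0.024 = 0.118947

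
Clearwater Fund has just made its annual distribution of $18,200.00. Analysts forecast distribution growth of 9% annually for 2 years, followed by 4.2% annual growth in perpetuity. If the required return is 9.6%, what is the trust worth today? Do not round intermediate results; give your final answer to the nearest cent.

$383459.58

D_1 = 19838.00000
D_2 = 21623.42000
Terminal value at year 2: TV = D_2×(1+g_2)/(r−g_2) = 22531.60364/0.054 = 417251.91926
P_0 = D_1/(1+r)^1 + D_2/(1+r)^2 + TV/(1+r)^2
    = 18100.36496 + 18001.27537 + 347357.94333 = 383459.58367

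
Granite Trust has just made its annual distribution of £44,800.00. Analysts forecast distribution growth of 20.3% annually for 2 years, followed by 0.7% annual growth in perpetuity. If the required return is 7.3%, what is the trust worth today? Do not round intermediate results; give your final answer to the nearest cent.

D_1 = 53894.40000
D_2 = 64834.96320
Terminal value at year 2: TV = D_2×(1+g_2)/(r−g_2) = 65288.80794/0.066 = 989224.36276
P_0 = D_1/(1+r)^1 + D_2/(1+r)^2 + TV/(1+r)^2
    = 50227.77260 + 56313.15045 + 859202.15921 = 965743.08227

£965743.08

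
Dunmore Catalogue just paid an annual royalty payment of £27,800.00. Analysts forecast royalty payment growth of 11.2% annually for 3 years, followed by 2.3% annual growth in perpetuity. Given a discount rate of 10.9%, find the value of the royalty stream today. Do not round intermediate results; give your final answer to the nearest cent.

D_1 = 30913.60000
D_2 = 34375.92320
D_3 = 38226.02660
Terminal value at year 3: TV = D_3×(1+g_2)/(r−g_2) = 39105.22521/0.086 = 454711.92105
P_0 = D_1/(1+r)^1 + D_2/(1+r)^2 + D_3/(1+r)^3 + TV/(1+r)^3
    = 27875.20289 + 27950.60921 + 28026.21951 + 333381.65766 = 417233.68926

£417233.69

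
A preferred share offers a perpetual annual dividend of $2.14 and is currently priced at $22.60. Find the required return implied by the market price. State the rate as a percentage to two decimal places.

P = C/r ⇒ r = C/P = $2.14/$22.60 = 0.094690

9.47%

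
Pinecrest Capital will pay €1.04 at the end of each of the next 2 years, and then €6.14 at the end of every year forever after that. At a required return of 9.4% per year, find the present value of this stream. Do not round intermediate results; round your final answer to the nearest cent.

€56.40

PV of 2-year annuity: €1.04 × [1 − (1+0.094)^−2] / 0.094 = 1.81960
Perpetuity value at year 2: €6.14 / 0.094 = 65.31915
PV of perpetuity: 65.31915 / (1+0.094)^2 = 54.57652
Total PV = 1.81960 + 54.57652 = 56.39612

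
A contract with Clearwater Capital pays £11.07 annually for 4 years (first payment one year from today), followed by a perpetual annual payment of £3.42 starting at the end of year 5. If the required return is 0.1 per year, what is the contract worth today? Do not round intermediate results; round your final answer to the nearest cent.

PV of 4-year annuity: £11.07 × [1 − (1+0.1)^−4] / 0.1 = 35.09041
Perpetuity value at year 4: £3.42 / 0.1 = 34.20000
PV of perpetuity: 34.20000 / (1+0.1)^4 = 23.35906
Total PV = 35.09041 + 23.35906 = 58.44947

£58.45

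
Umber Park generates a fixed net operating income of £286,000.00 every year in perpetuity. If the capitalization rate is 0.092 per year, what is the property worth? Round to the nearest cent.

Level perpetuity: PV = C / r = £286,000.00 / 0.092 = £3,108,695.65

£3108695.65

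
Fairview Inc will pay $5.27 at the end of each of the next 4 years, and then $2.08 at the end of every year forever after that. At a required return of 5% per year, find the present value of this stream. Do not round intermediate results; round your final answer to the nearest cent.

PV of 4-year annuity: $5.27 × [1 − (1+0.05)^−4] / 0.05 = 18.68716
Perpetuity value at year 4: $2.08 / 0.05 = 41.60000
PV of perpetuity: 41.60000 / (1+0.05)^4 = 34.22442
Total PV = 18.68716 + 34.22442 = 52.91158

$52.91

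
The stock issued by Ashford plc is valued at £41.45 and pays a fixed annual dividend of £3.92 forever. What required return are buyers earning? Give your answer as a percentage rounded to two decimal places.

9.46%

P = C/r ⇒ r = C/P = £3.92/£41.45 = 0.094572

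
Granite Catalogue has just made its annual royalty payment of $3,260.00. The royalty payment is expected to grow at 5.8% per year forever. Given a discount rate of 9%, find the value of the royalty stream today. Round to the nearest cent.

D₁ = D₀ × (1 + g) = $3,260.00 × 1.058 = $3,449.0800
Growing perpetuity: P = D₁ / (r − g) = $3,449.0800 / (0.09 − 0.058) = $107,783.75

$107783.75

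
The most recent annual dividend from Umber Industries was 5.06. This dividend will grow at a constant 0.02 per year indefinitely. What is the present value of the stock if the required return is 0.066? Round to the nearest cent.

D₁ = D₀ × (1 + g) = 5.06 × 1.02 = 5.1612
Growing perpetuity: P = D₁ / (r − g) = 5.1612 / (0.066 − 0.02) = 112.20

112.20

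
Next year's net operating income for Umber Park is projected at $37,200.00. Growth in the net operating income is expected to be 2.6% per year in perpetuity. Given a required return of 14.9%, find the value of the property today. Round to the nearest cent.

Growing perpetuity: P = D₁ / (r − g) = $37,200.0000 / (0.149 − 0.026) = $302,439.02

$302439.02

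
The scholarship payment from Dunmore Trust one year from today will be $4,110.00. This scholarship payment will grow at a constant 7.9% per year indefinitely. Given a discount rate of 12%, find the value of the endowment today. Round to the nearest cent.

Growing perpetuity: P = D₁ / (r − g) = $4,110.0000 / (0.12 − 0.079) = $100,243.90

$100243.90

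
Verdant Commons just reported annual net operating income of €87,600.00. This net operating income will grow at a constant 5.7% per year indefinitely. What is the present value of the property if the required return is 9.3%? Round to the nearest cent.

€2572033.33

D₁ = D₀ × (1 + g) = €87,600.00 × 1.057 = €92,593.2000
Growing perpetuity: P = D₁ / (r − g) = €92,593.2000 / (0.093 − 0.057) = €2,572,033.33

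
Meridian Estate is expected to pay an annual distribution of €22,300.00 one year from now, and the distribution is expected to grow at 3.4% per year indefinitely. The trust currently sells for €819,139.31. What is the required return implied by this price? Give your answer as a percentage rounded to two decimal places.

6.12%

P = D₁/(r − g) ⇒ r = D₁/P + g = €22,300.0000/€819,139.31 + 0.034 = 0.027224 + 0.034 = 0.061224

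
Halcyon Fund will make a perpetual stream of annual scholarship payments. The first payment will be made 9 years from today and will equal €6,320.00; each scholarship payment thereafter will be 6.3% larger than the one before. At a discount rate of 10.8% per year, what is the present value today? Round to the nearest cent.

€61828.18

Value at end of year 8: C₁ / (r − g) = €6,320.00 / (0.108 − 0.063) = €140,444.4444
Discount to today: PV = €140,444.4444 / (1 + 0.108)^8 = €140,444.4444 / 2.271528 = €61,828.18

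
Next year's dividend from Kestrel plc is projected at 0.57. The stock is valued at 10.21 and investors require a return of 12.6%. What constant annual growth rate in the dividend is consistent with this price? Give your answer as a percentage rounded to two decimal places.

P = D₁/(r−g) ⇒ g = r − D₁/P = 0.126 − 0.57/10.21 = 0.070172

7.02%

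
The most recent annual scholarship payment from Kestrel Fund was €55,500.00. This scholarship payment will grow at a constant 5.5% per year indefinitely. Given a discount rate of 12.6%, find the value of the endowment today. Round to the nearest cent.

€824683.10

D₁ = D₀ × (1 + g) = €55,500.00 × 1.055 = €58,552.5000
Growing perpetuity: P = D₁ / (r − g) = €58,552.5000 / (0.126 − 0.055) = €824,683.10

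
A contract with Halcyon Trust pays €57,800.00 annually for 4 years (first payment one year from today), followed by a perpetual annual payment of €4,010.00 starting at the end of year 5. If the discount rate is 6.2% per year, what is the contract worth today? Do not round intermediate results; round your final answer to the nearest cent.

PV of 4-year annuity: €57,800.00 × [1 − (1+0.062)^−4] / 0.062 = 199369.26944
Perpetuity value at year 4: €4,010.00 / 0.062 = 64677.41935
PV of perpetuity: 64677.41935 / (1+0.062)^4 = 50845.74513
Total PV = 199369.26944 + 50845.74513 = 250215.01457

€250215.01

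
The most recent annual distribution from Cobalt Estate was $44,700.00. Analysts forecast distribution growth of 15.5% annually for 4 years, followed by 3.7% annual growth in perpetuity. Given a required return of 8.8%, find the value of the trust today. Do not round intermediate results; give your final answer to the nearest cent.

$1362400.56

D_1 = 51628.50000
D_2 = 59630.91750
D_3 = 68873.70971
D_4 = 79549.13472
Terminal value at year 4: TV = D_4×(1+g_2)/(r−g_2) = 82492.45270/0.051 = 1617499.07260
P_0 = D_1/(1+r)^1 + D_2/(1+r)^2 + D_3/(1+r)^3 + D_4/(1+r)^4 + TV/(1+r)^4
    = 47452.66544 + 50374.84245 + 53476.96970 + 56770.12867 + 1154325.94972 = 1362400.55598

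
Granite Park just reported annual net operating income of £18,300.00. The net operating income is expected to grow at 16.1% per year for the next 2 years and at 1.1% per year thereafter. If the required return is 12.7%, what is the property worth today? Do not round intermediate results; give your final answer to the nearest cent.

£207535.45

D_1 = 21246.30000
D_2 = 24666.95430
Terminal value at year 2: TV = D_2×(1+g_2)/(r−g_2) = 24938.29080/0.116 = 214985.26549
P_0 = D_1/(1+r)^1 + D_2/(1+r)^2 + TV/(1+r)^2
    = 18852.08518 + 19420.82599 + 169262.54380 = 207535.45498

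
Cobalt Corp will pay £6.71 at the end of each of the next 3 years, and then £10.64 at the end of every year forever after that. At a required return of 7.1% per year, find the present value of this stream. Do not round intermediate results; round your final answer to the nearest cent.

PV of 3-year annuity: £6.71 × [1 − (1+0.071)^−3] / 0.071 = 17.57704
Perpetuity value at year 3: £10.64 / 0.071 = 149.85915
PV of perpetuity: 149.85915 / (1+0.071)^3 = 121.98737
Total PV = 17.57704 + 121.98737 = 139.56441

£139.56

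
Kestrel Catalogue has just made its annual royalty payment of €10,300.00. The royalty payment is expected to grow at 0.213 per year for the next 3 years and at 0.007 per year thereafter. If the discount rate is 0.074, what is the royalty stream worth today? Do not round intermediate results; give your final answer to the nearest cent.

D_1 = 12493.90000
D_2 = 15155.10070
D_3 = 18383.13715
Terminal value at year 3: TV = D_3×(1+g_2)/(r−g_2) = 18511.81911/0.067 = 276295.80760
P_0 = D_1/(1+r)^1 + D_2/(1+r)^2 + D_3/(1+r)^3 + TV/(1+r)^3
    = 11633.05400 + 13138.63548 + 14839.07341 + 223029.05851 = 262639.82140

€262639.82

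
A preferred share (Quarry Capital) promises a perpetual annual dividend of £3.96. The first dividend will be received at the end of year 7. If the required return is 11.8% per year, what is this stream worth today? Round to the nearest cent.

Value at end of year 6: C / r = £3.96 / 0.118 = £33.5593
Discount to today: PV = £33.5593 / (1 + 0.118)^6 = £33.5593 / 1.952769 = £17.19

£17.19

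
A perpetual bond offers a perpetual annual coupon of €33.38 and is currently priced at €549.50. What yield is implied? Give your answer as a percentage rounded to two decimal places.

P = C/r ⇒ r = C/P = €33.38/€549.50 = 0.060746

6.07%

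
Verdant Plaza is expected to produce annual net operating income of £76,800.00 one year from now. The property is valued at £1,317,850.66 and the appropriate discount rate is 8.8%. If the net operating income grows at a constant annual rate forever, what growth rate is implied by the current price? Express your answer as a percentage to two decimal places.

2.97%

P = D₁/(r−g) ⇒ g = r − D₁/P = 0.088 − £76,800.00/£1,317,850.66 = 0.029723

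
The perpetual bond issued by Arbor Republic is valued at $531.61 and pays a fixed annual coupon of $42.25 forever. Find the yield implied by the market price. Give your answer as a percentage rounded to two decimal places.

P = C/r ⇒ r = C/P = $42.25/$531.61 = 0.079476

7.95%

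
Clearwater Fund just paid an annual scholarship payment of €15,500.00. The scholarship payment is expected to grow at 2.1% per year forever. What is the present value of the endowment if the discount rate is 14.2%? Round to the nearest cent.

D₁ = D₀ × (1 + g) = €15,500.00 × 1.021 = €15,825.5000
Growing perpetuity: P = D₁ / (r − g) = €15,825.5000 / (0.142 − 0.021) = €130,789.26

€130789.26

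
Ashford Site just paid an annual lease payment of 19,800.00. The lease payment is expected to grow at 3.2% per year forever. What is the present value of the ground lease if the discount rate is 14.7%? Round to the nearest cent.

D₁ = D₀ × (1 + g) = 19,800.00 × 1.032 = 20,433.6000
Growing perpetuity: P = D₁ / (r − g) = 20,433.6000 / (0.147 − 0.032) = 177,683.48

177683.48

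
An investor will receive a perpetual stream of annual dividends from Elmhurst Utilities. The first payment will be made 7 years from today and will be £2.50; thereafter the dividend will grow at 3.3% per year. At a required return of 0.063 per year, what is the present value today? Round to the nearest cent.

£57.76

Value at end of year 6: C₁ / (r − g) = £2.50 / (0.063 − 0.033) = £83.3333
Discount to today: PV = £83.3333 / (1 + 0.063)^6 = £83.3333 / 1.442778 = £57.76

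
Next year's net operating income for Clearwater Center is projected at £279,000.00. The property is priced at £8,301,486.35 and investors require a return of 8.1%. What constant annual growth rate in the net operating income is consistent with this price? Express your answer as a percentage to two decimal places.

P = D₁/(r−g) ⇒ g = r − D₁/P = 0.081 − £279,000.00/£8,301,486.35 = 0.047392

4.74%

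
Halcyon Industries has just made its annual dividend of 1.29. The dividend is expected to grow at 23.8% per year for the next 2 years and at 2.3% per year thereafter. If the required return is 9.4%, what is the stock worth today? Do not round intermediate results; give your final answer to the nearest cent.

D_1 = 1.59702
D_2 = 1.97711
Terminal value at year 2: TV = D_2×(1+g_2)/(r−g_2) = 2.02258/0.071 = 28.48710
P_0 = D_1/(1+r)^1 + D_2/(1+r)^2 + TV/(1+r)^2
    = 1.45980 + 1.65195 + 23.80201 = 26.91376

26.91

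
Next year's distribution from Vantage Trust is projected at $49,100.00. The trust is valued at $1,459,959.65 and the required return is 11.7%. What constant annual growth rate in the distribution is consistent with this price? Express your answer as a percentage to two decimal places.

P = D₁/(r−g) ⇒ g = r − D₁/P = 0.117 − $49,100.00/$1,459,959.65 = 0.083369

8.34%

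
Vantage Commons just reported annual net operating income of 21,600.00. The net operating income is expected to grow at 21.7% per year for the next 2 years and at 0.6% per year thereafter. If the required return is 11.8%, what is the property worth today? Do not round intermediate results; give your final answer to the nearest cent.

279003.39

D_1 = 26287.20000
D_2 = 31991.52240
Terminal value at year 2: TV = D_2×(1+g_2)/(r−g_2) = 32183.47153/0.112 = 287352.42441
P_0 = D_1/(1+r)^1 + D_2/(1+r)^2 + TV/(1+r)^2
    = 23512.70125 + 25594.77408 + 229895.91720 = 279003.39254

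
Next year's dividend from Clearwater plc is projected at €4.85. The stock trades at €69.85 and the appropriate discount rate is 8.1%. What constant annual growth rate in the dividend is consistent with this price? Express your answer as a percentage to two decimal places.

1.16%

P = D₁/(r−g) ⇒ g = r − D₁/P = 0.081 − €4.85/€69.85 = 0.011565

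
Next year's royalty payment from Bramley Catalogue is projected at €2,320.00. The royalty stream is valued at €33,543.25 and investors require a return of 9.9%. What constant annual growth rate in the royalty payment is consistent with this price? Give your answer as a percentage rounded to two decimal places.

2.98%

P = D₁/(r−g) ⇒ g = r − D₁/P = 0.099 − €2,320.00/€33,543.25 = 0.029836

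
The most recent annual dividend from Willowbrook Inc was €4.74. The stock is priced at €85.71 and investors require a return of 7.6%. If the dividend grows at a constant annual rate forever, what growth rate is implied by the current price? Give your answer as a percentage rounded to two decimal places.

P = D₀(1+g)/(r−g) ⇒ P(r−g) = D₀(1+g) ⇒ g(P+D₀) = P·r − D₀
g = (P·r − D₀)/(P + D₀) = (€85.71×0.076 − €4.74) / (€85.71 + €4.74) = 0.019613

1.96%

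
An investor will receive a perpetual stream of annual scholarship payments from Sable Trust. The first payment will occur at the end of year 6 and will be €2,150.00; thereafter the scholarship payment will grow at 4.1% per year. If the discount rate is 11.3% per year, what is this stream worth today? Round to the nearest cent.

Value at end of year 5: C₁ / (r − g) = €2,150.00 / (0.113 − 0.041) = €29,861.1111
Discount to today: PV = €29,861.1111 / (1 + 0.113)^5 = €29,861.1111 / 1.707953 = €17,483.57

€17483.57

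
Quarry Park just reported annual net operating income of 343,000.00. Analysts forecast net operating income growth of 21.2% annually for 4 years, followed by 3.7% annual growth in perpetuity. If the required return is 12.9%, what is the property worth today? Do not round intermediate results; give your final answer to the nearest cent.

D_1 = 415716.00000
D_2 = 503847.79200
D_3 = 610663.52390
D_4 = 740124.19097
Terminal value at year 4: TV = D_4×(1+g_2)/(r−g_2) = 767508.78604/0.092 = 8342486.80476
P_0 = D_1/(1+r)^1 + D_2/(1+r)^2 + D_3/(1+r)^3 + D_4/(1+r)^4 + TV/(1+r)^4
    = 368216.12046 + 395286.03897 + 424346.04006 + 455542.42742 + 5134755.40473 = 6778146.03165

6778146.03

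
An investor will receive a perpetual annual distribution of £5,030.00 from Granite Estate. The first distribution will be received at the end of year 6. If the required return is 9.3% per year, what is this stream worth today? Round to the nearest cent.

£34672.43

Value at end of year 5: C / r = £5,030.00 / 0.093 = £54,086.0215
Discount to today: PV = £54,086.0215 / (1 + 0.093)^5 = £54,086.0215 / 1.559915 = £34,672.43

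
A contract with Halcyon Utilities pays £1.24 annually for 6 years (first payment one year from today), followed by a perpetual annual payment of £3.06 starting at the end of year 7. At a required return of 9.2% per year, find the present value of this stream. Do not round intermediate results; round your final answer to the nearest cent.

£25.14

PV of 6-year annuity: £1.24 × [1 − (1+0.092)^−6] / 0.092 = 5.52953
Perpetuity value at year 6: £3.06 / 0.092 = 33.26087
PV of perpetuity: 33.26087 / (1+0.092)^6 = 19.61543
Total PV = 5.52953 + 19.61543 = 25.14495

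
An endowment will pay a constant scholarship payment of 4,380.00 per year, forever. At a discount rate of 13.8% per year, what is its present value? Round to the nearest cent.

Level perpetuity: PV = C / r = 4,380.00 / 0.138 = 31,739.13

31739.13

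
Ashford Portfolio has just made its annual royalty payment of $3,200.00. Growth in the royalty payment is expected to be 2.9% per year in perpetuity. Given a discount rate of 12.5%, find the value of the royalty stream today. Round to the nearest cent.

D₁ = D₀ × (1 + g) = $3,200.00 × 1.029 = $3,292.8000
Growing perpetuity: P = D₁ / (r − g) = $3,292.8000 / (0.125 − 0.029) = $34,300.00

$34300.00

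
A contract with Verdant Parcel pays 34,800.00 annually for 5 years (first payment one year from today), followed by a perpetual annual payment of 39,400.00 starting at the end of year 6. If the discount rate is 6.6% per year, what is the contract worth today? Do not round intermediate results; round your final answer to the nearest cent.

PV of 5-year annuity: 34,800.00 × [1 − (1+0.066)^−5] / 0.066 = 144228.17955
Perpetuity value at year 5: 39,400.00 / 0.066 = 596969.69697
PV of perpetuity: 596969.69697 / (1+0.066)^5 = 433676.87300
Total PV = 144228.17955 + 433676.87300 = 577905.05255

577905.05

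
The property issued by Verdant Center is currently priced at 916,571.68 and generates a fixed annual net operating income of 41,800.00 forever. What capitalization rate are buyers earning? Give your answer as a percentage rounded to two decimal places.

P = C/r ⇒ r = C/P = 41,800.00/916,571.68 = 0.045605

4.56%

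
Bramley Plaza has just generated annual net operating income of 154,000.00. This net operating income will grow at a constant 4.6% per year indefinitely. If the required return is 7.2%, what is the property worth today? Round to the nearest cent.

6195538.46

D₁ = D₀ × (1 + g) = 154,000.00 × 1.046 = 161,084.0000
Growing perpetuity: P = D₁ / (r − g) = 161,084.0000 / (0.072 − 0.046) = 6,195,538.46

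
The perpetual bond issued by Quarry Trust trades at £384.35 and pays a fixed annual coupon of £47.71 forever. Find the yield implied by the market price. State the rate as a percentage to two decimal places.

P = C/r ⇒ r = C/P = £47.71/£384.35 = 0.124132

12.41%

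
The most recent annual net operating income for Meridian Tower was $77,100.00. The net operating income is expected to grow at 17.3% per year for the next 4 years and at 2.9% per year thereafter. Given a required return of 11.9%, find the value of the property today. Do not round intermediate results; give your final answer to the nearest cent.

$1411831.15

D_1 = 90438.30000
D_2 = 106084.12590
D_3 = 124436.67968
D_4 = 145964.22527
Terminal value at year 4: TV = D_4×(1+g_2)/(r−g_2) = 150197.18780/0.09 = 1668857.64220
P_0 = D_1/(1+r)^1 + D_2/(1+r)^2 + D_3/(1+r)^3 + D_4/(1+r)^4 + TV/(1+r)^4
    = 80820.64343 + 84720.83534 + 88809.24026 + 93094.94086 + 1064385.49056 = 1411831.15045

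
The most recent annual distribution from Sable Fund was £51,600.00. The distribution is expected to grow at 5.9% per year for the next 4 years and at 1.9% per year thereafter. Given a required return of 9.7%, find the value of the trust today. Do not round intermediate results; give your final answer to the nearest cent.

£774580.00

D_1 = 54644.40000
D_2 = 57868.41960
D_3 = 61282.65636
D_4 = 64898.33308
Terminal value at year 4: TV = D_4×(1+g_2)/(r−g_2) = 66131.40141/0.078 = 847838.47962
P_0 = D_1/(1+r)^1 + D_2/(1+r)^2 + D_3/(1+r)^3 + D_4/(1+r)^4 + TV/(1+r)^4
    = 49812.57976 + 48087.07563 + 46421.34284 + 44813.31091 + 585445.68995 = 774579.99909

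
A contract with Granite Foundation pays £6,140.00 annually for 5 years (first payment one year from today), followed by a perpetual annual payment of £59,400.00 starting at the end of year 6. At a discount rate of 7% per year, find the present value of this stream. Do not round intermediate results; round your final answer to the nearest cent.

£630194.91

PV of 5-year annuity: £6,140.00 × [1 − (1+0.07)^−5] / 0.07 = 25175.21226
Perpetuity value at year 5: £59,400.00 / 0.07 = 848571.42857
PV of perpetuity: 848571.42857 / (1+0.07)^5 = 605019.70088
Total PV = 25175.21226 + 605019.70088 = 630194.91313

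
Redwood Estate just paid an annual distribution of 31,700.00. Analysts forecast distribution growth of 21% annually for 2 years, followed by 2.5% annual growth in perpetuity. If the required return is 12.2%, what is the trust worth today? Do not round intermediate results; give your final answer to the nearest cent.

460633.62

D_1 = 38357.00000
D_2 = 46411.97000
Terminal value at year 2: TV = D_2×(1+g_2)/(r−g_2) = 47572.26925/0.097 = 490435.76546
P_0 = D_1/(1+r)^1 + D_2/(1+r)^2 + TV/(1+r)^2
    = 34186.27451 + 36867.55094 + 389579.79088 = 460633.61633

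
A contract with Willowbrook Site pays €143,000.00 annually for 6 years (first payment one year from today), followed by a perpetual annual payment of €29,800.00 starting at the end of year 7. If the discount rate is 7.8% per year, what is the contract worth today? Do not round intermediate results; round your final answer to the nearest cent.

€908551.57

PV of 6-year annuity: €143,000.00 × [1 − (1+0.078)^−6] / 0.078 = 665101.94802
Perpetuity value at year 6: €29,800.00 / 0.078 = 382051.28205
PV of perpetuity: 382051.28205 / (1+0.078)^6 = 243449.61736
Total PV = 665101.94802 + 243449.61736 = 908551.56538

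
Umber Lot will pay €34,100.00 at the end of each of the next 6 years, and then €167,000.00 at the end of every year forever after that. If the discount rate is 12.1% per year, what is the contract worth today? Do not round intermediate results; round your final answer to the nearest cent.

PV of 6-year annuity: €34,100.00 × [1 − (1+0.121)^−6] / 0.121 = 139802.81722
Perpetuity value at year 6: €167,000.00 / 0.121 = 1380165.28926
PV of perpetuity: 1380165.28926 / (1+0.121)^6 = 695500.46591
Total PV = 139802.81722 + 695500.46591 = 835303.28314

€835303.28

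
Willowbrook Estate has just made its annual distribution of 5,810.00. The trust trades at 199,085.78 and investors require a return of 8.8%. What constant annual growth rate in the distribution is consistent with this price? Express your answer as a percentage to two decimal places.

P = D₀(1+g)/(r−g) ⇒ P(r−g) = D₀(1+g) ⇒ g(P+D₀) = P·r − D₀
g = (P·r − D₀)/(P + D₀) = (199,085.78×0.088 − 5,810.00) / (199,085.78 + 5,810.00) = 0.057149

5.71%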